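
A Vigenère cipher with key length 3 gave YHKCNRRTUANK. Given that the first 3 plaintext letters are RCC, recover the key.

Subtract each crib letter from the matching ciphertext letter (mod 26):
Y(24)−R(17)=7 → H
H(7)−C(2)=5 → F
K(10)−C(2)=8 → I

HFI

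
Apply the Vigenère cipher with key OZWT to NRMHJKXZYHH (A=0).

Repeat the key across the message: OZWTOZWTOZW
N(13)+O(14): 27≡1 → B
R(17)+Z(25): 42≡16 → Q
M(12)+W(22): 34≡8 → I
H(7)+T(19): 26≡0 → A
J(9)+O(14): 23 → X
K(10)+Z(25): 35≡9 → J
X(23)+W(22): 45≡19 → T
Z(25)+T(19): 44≡18 → S
Y(24)+O(14): 38≡12 → M
H(7)+Z(25): 32≡6 → G
H(7)+W(22): 29≡3 → D

BQIAXJTSMGD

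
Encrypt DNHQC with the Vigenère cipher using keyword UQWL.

XDDBW

Repeat the key across the message: UQWLU
D(3)+U(20): 23 → X
N(13)+Q(16): 29≡3 → D
H(7)+W(22): 29≡3 → D
Q(16)+L(11): 27≡1 → B
C(2)+U(20): 22 → W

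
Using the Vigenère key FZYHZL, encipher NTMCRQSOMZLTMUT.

Repeat the key across the message: FZYHZLFZYHZLFZY
N(13)+F(5): 18 → S
T(19)+Z(25): 44≡18 → S
M(12)+Y(24): 36≡10 → K
C(2)+H(7): 9 → J
R(17)+Z(25): 42≡16 → Q
Q(16)+L(11): 27≡1 → B
S(18)+F(5): 23 → X
O(14)+Z(25): 39≡13 → N
M(12)+Y(24): 36≡10 → K
Z(25)+H(7): 32≡6 → G
L(11)+Z(25): 36≡10 → K
T(19)+L(11): 30≡4 → E
M(12)+F(5): 17 → R
U(20)+Z(25): 45≡19 → T
T(19)+Y(24): 43≡17 → R

SSKJQBXNKGKERTR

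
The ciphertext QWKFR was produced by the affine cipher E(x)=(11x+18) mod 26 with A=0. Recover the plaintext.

The inverse of 11 mod 26 is 19, since 11·19=209≡1. Apply D(y)=19·(y−18) mod 26:
Q(16): 19·(16−18)=-38≡14 → O
W(22): 19·(22−18)=76≡24 → Y
K(10): 19·(10−18)=-152≡4 → E
F(5): 19·(5−18)=-247≡13 → N
R(17): 19·(17−18)=-19≡7 → H

OYENH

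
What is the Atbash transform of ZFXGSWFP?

Z(25) → A(0)
F(5) → U(20)
X(23) → C(2)
G(6) → T(19)
S(18) → H(7)
W(22) → D(3)
F(5) → U(20)
P(15) → K(10)

AUCTHDUK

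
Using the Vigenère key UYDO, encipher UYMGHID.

OWPUBGG

Repeat the key across the message: UYDOUYD
U(20)+U(20): 40≡14 → O
Y(24)+Y(24): 48≡22 → W
M(12)+D(3): 15 → P
G(6)+O(14): 20 → U
H(7)+U(20): 27≡1 → B
I(8)+Y(24): 32≡6 → G
D(3)+D(3): 6 → G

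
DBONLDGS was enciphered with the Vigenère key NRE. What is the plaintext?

Repeat the key across the ciphertext: NRENRENR
D(3)−N(13): -10≡16 → Q
B(1)−R(17): -16≡10 → K
O(14)−E(4): 10 → K
N(13)−N(13): 0 → A
L(11)−R(17): -6≡20 → U
D(3)−E(4): -1≡25 → Z
G(6)−N(13): -7≡19 → T
S(18)−R(17): 1 → B

QKKAUZTB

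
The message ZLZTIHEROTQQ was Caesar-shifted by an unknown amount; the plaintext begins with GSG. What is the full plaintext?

From the crib: Z(25)−G(6)=19, so the shift is 19.
Subtract 19 from each ciphertext letter:
Z(25): 25−19=6 → G
L(11): 11−19=-8≡18 → S
Z(25): 25−19=6 → G
T(19): 19−19=0 → A
I(8): 8−19=-11≡15 → P
H(7): 7−19=-12≡14 → O
E(4): 4−19=-15≡11 → L
R(17): 17−19=-2≡24 → Y
O(14): 14−19=-5≡21 → V
T(19): 19−19=0 → A
Q(16): 16−19=-3≡23 → X
Q(16): 16−19=-3≡23 → X

GSGAPOLYVAXX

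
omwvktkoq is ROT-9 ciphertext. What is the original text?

fdnmbkbfh

o(14): 14−9=5 → f
m(12): 12−9=3 → d
w(22): 22−9=13 → n
v(21): 21−9=12 → m
k(10): 10−9=1 → b
t(19): 19−9=10 → k
k(10): 10−9=1 → b
o(14): 14−9=5 → f
q(16): 16−9=7 → h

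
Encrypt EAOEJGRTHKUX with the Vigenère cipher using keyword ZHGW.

Repeat the key across the message: ZHGWZHGWZHGW
E(4)+Z(25): 29≡3 → D
A(0)+H(7): 7 → H
O(14)+G(6): 20 → U
E(4)+W(22): 26≡0 → A
J(9)+Z(25): 34≡8 → I
G(6)+H(7): 13 → N
R(17)+G(6): 23 → X
T(19)+W(22): 41≡15 → P
H(7)+Z(25): 32≡6 → G
K(10)+H(7): 17 → R
U(20)+G(6): 26≡0 → A
X(23)+W(22): 45≡19 → T

DHUAINXPGRAT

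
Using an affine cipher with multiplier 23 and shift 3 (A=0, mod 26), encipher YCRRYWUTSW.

JXEEJPVYBP

Y(24): 23·24+3=555≡9 → J
C(2): 23·2+3=49≡23 → X
R(17): 23·17+3=394≡4 → E
R(17): 23·17+3=394≡4 → E
Y(24): 23·24+3=555≡9 → J
W(22): 23·22+3=509≡15 → P
U(20): 23·20+3=463≡21 → V
T(19): 23·19+3=440≡24 → Y
S(18): 23·18+3=417≡1 → B
W(22): 23·22+3=509≡15 → P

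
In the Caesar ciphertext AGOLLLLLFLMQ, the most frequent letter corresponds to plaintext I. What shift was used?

3

The most frequent ciphertext letter is L (appears 6 times).
L is position 11; I is position 8.
Shift = 3.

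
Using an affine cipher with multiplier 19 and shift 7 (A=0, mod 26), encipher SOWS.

LNJL

S(18): 19·18+7=349≡11 → L
O(14): 19·14+7=273≡13 → N
W(22): 19·22+7=425≡9 → J
S(18): 19·18+7=349≡11 → L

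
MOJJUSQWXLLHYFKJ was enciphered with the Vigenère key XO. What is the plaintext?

Repeat the key across the ciphertext: XOXOXOXOXOXOXOXO
M(12)−X(23): -11≡15 → P
O(14)−O(14): 0 → A
J(9)−X(23): -14≡12 → M
J(9)−O(14): -5≡21 → V
U(20)−X(23): -3≡23 → X
S(18)−O(14): 4 → E
Q(16)−X(23): -7≡19 → T
W(22)−O(14): 8 → I
X(23)−X(23): 0 → A
L(11)−O(14): -3≡23 → X
L(11)−X(23): -12≡14 → O
H(7)−O(14): -7≡19 → T
Y(24)−X(23): 1 → B
F(5)−O(14): -9≡17 → R
K(10)−X(23): -13≡13 → N
J(9)−O(14): -5≡21 → V

PAMVXETIAXOTBRNV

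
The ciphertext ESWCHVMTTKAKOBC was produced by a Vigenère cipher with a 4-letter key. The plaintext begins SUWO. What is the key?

MYAO

Subtract each crib letter from the matching ciphertext letter (mod 26):
E(4)−S(18)=-14≡12 → M
S(18)−U(20)=-2≡24 → Y
W(22)−W(22)=0 → A
C(2)−O(14)=-12≡14 → O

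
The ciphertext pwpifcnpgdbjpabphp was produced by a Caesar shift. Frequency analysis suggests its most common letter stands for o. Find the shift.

1

The most frequent ciphertext letter is p (appears 6 times).
p is position 15; o is position 14.
Shift = 1.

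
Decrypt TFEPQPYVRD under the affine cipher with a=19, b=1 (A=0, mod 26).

QSHYJYTMUW

The inverse of 19 mod 26 is 11, since 19·11=209≡1. Apply D(y)=11·(y−1) mod 26:
T(19): 11·(19−1)=198≡16 → Q
F(5): 11·(5−1)=44≡18 → S
E(4): 11·(4−1)=33≡7 → H
P(15): 11·(15−1)=154≡24 → Y
Q(16): 11·(16−1)=165≡9 → J
P(15): 11·(15−1)=154≡24 → Y
Y(24): 11·(24−1)=253≡19 → T
V(21): 11·(21−1)=220≡12 → M
R(17): 11·(17−1)=176≡20 → U
D(3): 11·(3−1)=22 → W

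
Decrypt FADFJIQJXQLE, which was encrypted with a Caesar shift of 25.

F(5): 5−25=-20≡6 → G
A(0): 0−25=-25≡1 → B
D(3): 3−25=-22≡4 → E
F(5): 5−25=-20≡6 → G
J(9): 9−25=-16≡10 → K
I(8): 8−25=-17≡9 → J
Q(16): 16−25=-9≡17 → R
J(9): 9−25=-16≡10 → K
X(23): 23−25=-2≡24 → Y
Q(16): 16−25=-9≡17 → R
L(11): 11−25=-14≡12 → M
E(4): 4−25=-21≡5 → F

GBEGKJRKYRMF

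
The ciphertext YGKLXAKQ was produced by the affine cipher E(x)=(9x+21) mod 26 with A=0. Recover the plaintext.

JHTWGPTL

The inverse of 9 mod 26 is 3, since 9·3=27≡1. Apply D(y)=3·(y−21) mod 26:
Y(24): 3·(24−21)=9 → J
G(6): 3·(6−21)=-45≡7 → H
K(10): 3·(10−21)=-33≡19 → T
L(11): 3·(11−21)=-30≡22 → W
X(23): 3·(23−21)=6 → G
A(0): 3·(0−21)=-63≡15 → P
K(10): 3·(10−21)=-33≡19 → T
Q(16): 3·(16−21)=-15≡11 → L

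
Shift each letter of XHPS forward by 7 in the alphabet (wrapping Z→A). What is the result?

EOWZ

X(23): 23+7=30≡4 → E
H(7): 7+7=14 → O
P(15): 15+7=22 → W
S(18): 18+7=25 → Z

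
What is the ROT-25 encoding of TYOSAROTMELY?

SXNRZQNSLDKX

T(19): 19+25=44≡18 → S
Y(24): 24+25=49≡23 → X
O(14): 14+25=39≡13 → N
S(18): 18+25=43≡17 → R
A(0): 0+25=25 → Z
R(17): 17+25=42≡16 → Q
O(14): 14+25=39≡13 → N
T(19): 19+25=44≡18 → S
M(12): 12+25=37≡11 → L
E(4): 4+25=29≡3 → D
L(11): 11+25=36≡10 → K
Y(24): 24+25=49≡23 → X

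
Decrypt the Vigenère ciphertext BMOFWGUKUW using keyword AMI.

Repeat the key across the ciphertext: AMIAMIAMIA
B(1)−A(0): 1 → B
M(12)−M(12): 0 → A
O(14)−I(8): 6 → G
F(5)−A(0): 5 → F
W(22)−M(12): 10 → K
G(6)−I(8): -2≡24 → Y
U(20)−A(0): 20 → U
K(10)−M(12): -2≡24 → Y
U(20)−I(8): 12 → M
W(22)−A(0): 22 → W

BAGFKYUYMW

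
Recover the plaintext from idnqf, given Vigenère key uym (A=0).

ofbwh

Repeat the key across the ciphertext: uymuy
i(8)−u(20): -12≡14 → o
d(3)−y(24): -21≡5 → f
n(13)−m(12): 1 → b
q(16)−u(20): -4≡22 → w
f(5)−y(24): -19≡7 → h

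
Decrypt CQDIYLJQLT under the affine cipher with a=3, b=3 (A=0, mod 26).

RNATHUCNUO

The inverse of 3 mod 26 is 9, since 3·9=27≡1. Apply D(y)=9·(y−3) mod 26:
C(2): 9·(2−3)=-9≡17 → R
Q(16): 9·(16−3)=117≡13 → N
D(3): 9·(3−3)=0 → A
I(8): 9·(8−3)=45≡19 → T
Y(24): 9·(24−3)=189≡7 → H
L(11): 9·(11−3)=72≡20 → U
J(9): 9·(9−3)=54≡2 → C
Q(16): 9·(16−3)=117≡13 → N
L(11): 9·(11−3)=72≡20 → U
T(19): 9·(19−3)=144≡14 → O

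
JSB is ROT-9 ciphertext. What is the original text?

J(9): 9−9=0 → A
S(18): 18−9=9 → J
B(1): 1−9=-8≡18 → S

AJS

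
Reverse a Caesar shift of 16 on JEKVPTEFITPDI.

TOUFZDOPSDZNS

J(9): 9−16=-7≡19 → T
E(4): 4−16=-12≡14 → O
K(10): 10−16=-6≡20 → U
V(21): 21−16=5 → F
P(15): 15−16=-1≡25 → Z
T(19): 19−16=3 → D
E(4): 4−16=-12≡14 → O
F(5): 5−16=-11≡15 → P
I(8): 8−16=-8≡18 → S
T(19): 19−16=3 → D
P(15): 15−16=-1≡25 → Z
D(3): 3−16=-13≡13 → N
I(8): 8−16=-8≡18 → S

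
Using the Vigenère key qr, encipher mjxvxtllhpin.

canmnkbcxgye

Repeat the key across the message: qrqrqrqrqrqr
m(12)+q(16): 28≡2 → c
j(9)+r(17): 26≡0 → a
x(23)+q(16): 39≡13 → n
v(21)+r(17): 38≡12 → m
x(23)+q(16): 39≡13 → n
t(19)+r(17): 36≡10 → k
l(11)+q(16): 27≡1 → b
l(11)+r(17): 28≡2 → c
h(7)+q(16): 23 → x
p(15)+r(17): 32≡6 → g
i(8)+q(16): 24 → y
n(13)+r(17): 30≡4 → e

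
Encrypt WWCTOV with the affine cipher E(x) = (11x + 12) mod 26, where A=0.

W(22): 11·22+12=254≡20 → U
W(22): 11·22+12=254≡20 → U
C(2): 11·2+12=34≡8 → I
T(19): 11·19+12=221≡13 → N
O(14): 11·14+12=166≡10 → K
V(21): 11·21+12=243≡9 → J

UUINKJ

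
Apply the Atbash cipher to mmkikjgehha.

nnprpqtvssz

m(12) → n(13)
m(12) → n(13)
k(10) → p(15)
i(8) → r(17)
k(10) → p(15)
j(9) → q(16)
g(6) → t(19)
e(4) → v(21)
h(7) → s(18)
h(7) → s(18)
a(0) → z(25)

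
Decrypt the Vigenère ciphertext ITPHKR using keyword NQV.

Repeat the key across the ciphertext: NQVNQV
I(8)−N(13): -5≡21 → V
T(19)−Q(16): 3 → D
P(15)−V(21): -6≡20 → U
H(7)−N(13): -6≡20 → U
K(10)−Q(16): -6≡20 → U
R(17)−V(21): -4≡22 → W

VDUUUW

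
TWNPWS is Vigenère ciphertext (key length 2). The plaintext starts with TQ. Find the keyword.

Subtract each crib letter from the matching ciphertext letter (mod 26):
T(19)−T(19)=0 → A
W(22)−Q(16)=6 → G

AG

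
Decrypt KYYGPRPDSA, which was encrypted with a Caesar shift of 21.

K(10): 10−21=-11≡15 → P
Y(24): 24−21=3 → D
Y(24): 24−21=3 → D
G(6): 6−21=-15≡11 → L
P(15): 15−21=-6≡20 → U
R(17): 17−21=-4≡22 → W
P(15): 15−21=-6≡20 → U
D(3): 3−21=-18≡8 → I
S(18): 18−21=-3≡23 → X
A(0): 0−21=-21≡5 → F

PDDLUWUIXF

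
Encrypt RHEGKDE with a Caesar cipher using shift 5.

R(17): 17+5=22 → W
H(7): 7+5=12 → M
E(4): 4+5=9 → J
G(6): 6+5=11 → L
K(10): 10+5=15 → P
D(3): 3+5=8 → I
E(4): 4+5=9 → J

WMJLPIJ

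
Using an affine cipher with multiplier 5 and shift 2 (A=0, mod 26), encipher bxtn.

b(1): 5·1+2=7 → h
x(23): 5·23+2=117≡13 → n
t(19): 5·19+2=97≡19 → t
n(13): 5·13+2=67≡15 → p

hntp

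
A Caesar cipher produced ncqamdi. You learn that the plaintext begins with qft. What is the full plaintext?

qftdpgl

From the crib: n(13)−q(16)=-3≡23, so the shift is 23.
Subtract 23 from each ciphertext letter:
n(13): 13−23=-10≡16 → q
c(2): 2−23=-21≡5 → f
q(16): 16−23=-7≡19 → t
a(0): 0−23=-23≡3 → d
m(12): 12−23=-11≡15 → p
d(3): 3−23=-20≡6 → g
i(8): 8−23=-15≡11 → l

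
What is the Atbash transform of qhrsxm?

jsihcn

q(16) → j(9)
h(7) → s(18)
r(17) → i(8)
s(18) → h(7)
x(23) → c(2)
m(12) → n(13)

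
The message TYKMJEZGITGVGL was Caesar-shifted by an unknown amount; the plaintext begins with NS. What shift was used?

6

From the crib: T(19)−N(13)=6, so the shift is 6.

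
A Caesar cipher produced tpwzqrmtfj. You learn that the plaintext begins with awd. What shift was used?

From the crib: t(19)−a(0)=19, so the shift is 19.

19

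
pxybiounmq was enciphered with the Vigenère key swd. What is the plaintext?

xbvjmlcrjy

Repeat the key across the ciphertext: swdswdswds
p(15)−s(18): -3≡23 → x
x(23)−w(22): 1 → b
y(24)−d(3): 21 → v
b(1)−s(18): -17≡9 → j
i(8)−w(22): -14≡12 → m
o(14)−d(3): 11 → l
u(20)−s(18): 2 → c
n(13)−w(22): -9≡17 → r
m(12)−d(3): 9 → j
q(16)−s(18): -2≡24 → y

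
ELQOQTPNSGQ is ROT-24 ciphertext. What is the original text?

GNSQSVRPUIS

E(4): 4−24=-20≡6 → G
L(11): 11−24=-13≡13 → N
Q(16): 16−24=-8≡18 → S
O(14): 14−24=-10≡16 → Q
Q(16): 16−24=-8≡18 → S
T(19): 19−24=-5≡21 → V
P(15): 15−24=-9≡17 → R
N(13): 13−24=-11≡15 → P
S(18): 18−24=-6≡20 → U
G(6): 6−24=-18≡8 → I
Q(16): 16−24=-8≡18 → S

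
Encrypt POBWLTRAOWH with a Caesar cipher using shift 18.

HGTODLJSGOZ

P(15): 15+18=33≡7 → H
O(14): 14+18=32≡6 → G
B(1): 1+18=19 → T
W(22): 22+18=40≡14 → O
L(11): 11+18=29≡3 → D
T(19): 19+18=37≡11 → L
R(17): 17+18=35≡9 → J
A(0): 0+18=18 → S
O(14): 14+18=32≡6 → G
W(22): 22+18=40≡14 → O
H(7): 7+18=25 → Z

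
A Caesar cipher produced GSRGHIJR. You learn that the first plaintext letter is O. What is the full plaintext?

OAZOPQRZ

From the crib: G(6)−O(14)=-8≡18, so the shift is 18.
Subtract 18 from each ciphertext letter:
G(6): 6−18=-12≡14 → O
S(18): 18−18=0 → A
R(17): 17−18=-1≡25 → Z
G(6): 6−18=-12≡14 → O
H(7): 7−18=-11≡15 → P
I(8): 8−18=-10≡16 → Q
J(9): 9−18=-9≡17 → R
R(17): 17−18=-1≡25 → Z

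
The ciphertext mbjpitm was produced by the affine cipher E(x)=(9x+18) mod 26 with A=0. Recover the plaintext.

The inverse of 9 mod 26 is 3, since 9·3=27≡1. Apply D(y)=3·(y−18) mod 26:
m(12): 3·(12−18)=-18≡8 → i
b(1): 3·(1−18)=-51≡1 → b
j(9): 3·(9−18)=-27≡25 → z
p(15): 3·(15−18)=-9≡17 → r
i(8): 3·(8−18)=-30≡22 → w
t(19): 3·(19−18)=3 → d
m(12): 3·(12−18)=-18≡8 → i

ibzrwdi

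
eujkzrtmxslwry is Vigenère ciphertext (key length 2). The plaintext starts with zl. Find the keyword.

fj

Subtract each crib letter from the matching ciphertext letter (mod 26):
e(4)−z(25)=-21≡5 → f
u(20)−l(11)=9 → j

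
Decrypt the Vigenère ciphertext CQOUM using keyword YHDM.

EJLIO

Repeat the key across the ciphertext: YHDMY
C(2)−Y(24): -22≡4 → E
Q(16)−H(7): 9 → J
O(14)−D(3): 11 → L
U(20)−M(12): 8 → I
M(12)−Y(24): -12≡14 → O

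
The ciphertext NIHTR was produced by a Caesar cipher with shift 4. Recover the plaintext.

N(13): 13−4=9 → J
I(8): 8−4=4 → E
H(7): 7−4=3 → D
T(19): 19−4=15 → P
R(17): 17−4=13 → N

JEDPN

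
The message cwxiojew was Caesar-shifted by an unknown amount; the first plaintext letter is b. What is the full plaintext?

bvwhnidv

From the crib: c(2)−b(1)=1, so the shift is 1.
Subtract 1 from each ciphertext letter:
c(2): 2−1=1 → b
w(22): 22−1=21 → v
x(23): 23−1=22 → w
i(8): 8−1=7 → h
o(14): 14−1=13 → n
j(9): 9−1=8 → i
e(4): 4−1=3 → d
w(22): 22−1=21 → v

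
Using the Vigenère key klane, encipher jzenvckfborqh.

tkeazmvfosbbh

Repeat the key across the message: klaneklanekla
j(9)+k(10): 19 → t
z(25)+l(11): 36≡10 → k
e(4)+a(0): 4 → e
n(13)+n(13): 26≡0 → a
v(21)+e(4): 25 → z
c(2)+k(10): 12 → m
k(10)+l(11): 21 → v
f(5)+a(0): 5 → f
b(1)+n(13): 14 → o
o(14)+e(4): 18 → s
r(17)+k(10): 27≡1 → b
q(16)+l(11): 27≡1 → b
h(7)+a(0): 7 → h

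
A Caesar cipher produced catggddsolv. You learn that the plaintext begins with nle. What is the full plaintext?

nlerroodzwg

From the crib: c(2)−n(13)=-11≡15, so the shift is 15.
Subtract 15 from each ciphertext letter:
c(2): 2−15=-13≡13 → n
a(0): 0−15=-15≡11 → l
t(19): 19−15=4 → e
g(6): 6−15=-9≡17 → r
g(6): 6−15=-9≡17 → r
d(3): 3−15=-12≡14 → o
d(3): 3−15=-12≡14 → o
s(18): 18−15=3 → d
o(14): 14−15=-1≡25 → z
l(11): 11−15=-4≡22 → w
v(21): 21−15=6 → g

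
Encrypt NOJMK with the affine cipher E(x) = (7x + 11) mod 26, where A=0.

N(13): 7·13+11=102≡24 → Y
O(14): 7·14+11=109≡5 → F
J(9): 7·9+11=74≡22 → W
M(12): 7·12+11=95≡17 → R
K(10): 7·10+11=81≡3 → D

YFWRD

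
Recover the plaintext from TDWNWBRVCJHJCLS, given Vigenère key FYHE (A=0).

OFPJRDKRXLAFXNL

Repeat the key across the ciphertext: FYHEFYHEFYHEFYH
T(19)−F(5): 14 → O
D(3)−Y(24): -21≡5 → F
W(22)−H(7): 15 → P
N(13)−E(4): 9 → J
W(22)−F(5): 17 → R
B(1)−Y(24): -23≡3 → D
R(17)−H(7): 10 → K
V(21)−E(4): 17 → R
C(2)−F(5): -3≡23 → X
J(9)−Y(24): -15≡11 → L
H(7)−H(7): 0 → A
J(9)−E(4): 5 → F
C(2)−F(5): -3≡23 → X
L(11)−Y(24): -13≡13 → N
S(18)−H(7): 11 → L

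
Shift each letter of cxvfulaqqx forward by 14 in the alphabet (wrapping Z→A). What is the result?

qljtizoeel

c(2): 2+14=16 → q
x(23): 23+14=37≡11 → l
v(21): 21+14=35≡9 → j
f(5): 5+14=19 → t
u(20): 20+14=34≡8 → i
l(11): 11+14=25 → z
a(0): 0+14=14 → o
q(16): 16+14=30≡4 → e
q(16): 16+14=30≡4 → e
x(23): 23+14=37≡11 → l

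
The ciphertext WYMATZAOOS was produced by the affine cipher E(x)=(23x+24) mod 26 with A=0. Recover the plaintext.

SAEITRIMMC

The inverse of 23 mod 26 is 17, since 23·17=391≡1. Apply D(y)=17·(y−24) mod 26:
W(22): 17·(22−24)=-34≡18 → S
Y(24): 17·(24−24)=0 → A
M(12): 17·(12−24)=-204≡4 → E
A(0): 17·(0−24)=-408≡8 → I
T(19): 17·(19−24)=-85≡19 → T
Z(25): 17·(25−24)=17 → R
A(0): 17·(0−24)=-408≡8 → I
O(14): 17·(14−24)=-170≡12 → M
O(14): 17·(14−24)=-170≡12 → M
S(18): 17·(18−24)=-102≡2 → C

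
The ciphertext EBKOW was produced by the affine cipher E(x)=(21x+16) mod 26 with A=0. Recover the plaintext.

SDWQE

The inverse of 21 mod 26 is 5, since 21·5=105≡1. Apply D(y)=5·(y−16) mod 26:
E(4): 5·(4−16)=-60≡18 → S
B(1): 5·(1−16)=-75≡3 → D
K(10): 5·(10−16)=-30≡22 → W
O(14): 5·(14−16)=-10≡16 → Q
W(22): 5·(22−16)=30≡4 → E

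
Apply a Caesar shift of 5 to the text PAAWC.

UFFBH

P(15): 15+5=20 → U
A(0): 0+5=5 → F
A(0): 0+5=5 → F
W(22): 22+5=27≡1 → B
C(2): 2+5=7 → H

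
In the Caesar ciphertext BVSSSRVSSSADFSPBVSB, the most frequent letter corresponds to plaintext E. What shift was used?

14

The most frequent ciphertext letter is S (appears 8 times).
S is position 18; E is position 4.
Shift = 14.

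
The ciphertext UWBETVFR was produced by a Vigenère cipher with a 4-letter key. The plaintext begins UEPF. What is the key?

ASMZ

Subtract each crib letter from the matching ciphertext letter (mod 26):
U(20)−U(20)=0 → A
W(22)−E(4)=18 → S
B(1)−P(15)=-14≡12 → M
E(4)−F(5)=-1≡25 → Z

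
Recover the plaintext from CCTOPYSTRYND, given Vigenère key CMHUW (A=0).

Repeat the key across the ciphertext: CMHUWCMHUWCM
C(2)−C(2): 0 → A
C(2)−M(12): -10≡16 → Q
T(19)−H(7): 12 → M
O(14)−U(20): -6≡20 → U
P(15)−W(22): -7≡19 → T
Y(24)−C(2): 22 → W
S(18)−M(12): 6 → G
T(19)−H(7): 12 → M
R(17)−U(20): -3≡23 → X
Y(24)−W(22): 2 → C
N(13)−C(2): 11 → L
D(3)−M(12): -9≡17 → R

AQMUTWGMXCLR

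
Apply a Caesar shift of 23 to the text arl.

a(0): 0+23=23 → x
r(17): 17+23=40≡14 → o
l(11): 11+23=34≡8 → i

xoi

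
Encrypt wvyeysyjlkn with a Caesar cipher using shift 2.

yxagaualnmp

w(22): 22+2=24 → y
v(21): 21+2=23 → x
y(24): 24+2=26≡0 → a
e(4): 4+2=6 → g
y(24): 24+2=26≡0 → a
s(18): 18+2=20 → u
y(24): 24+2=26≡0 → a
j(9): 9+2=11 → l
l(11): 11+2=13 → n
k(10): 10+2=12 → m
n(13): 13+2=15 → p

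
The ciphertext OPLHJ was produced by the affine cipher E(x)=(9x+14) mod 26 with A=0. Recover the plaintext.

ADRFL

The inverse of 9 mod 26 is 3, since 9·3=27≡1. Apply D(y)=3·(y−14) mod 26:
O(14): 3·(14−14)=0 → A
P(15): 3·(15−14)=3 → D
L(11): 3·(11−14)=-9≡17 → R
H(7): 3·(7−14)=-21≡5 → F
J(9): 3·(9−14)=-15≡11 → L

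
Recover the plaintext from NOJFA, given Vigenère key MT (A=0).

Repeat the key across the ciphertext: MTMTM
N(13)−M(12): 1 → B
O(14)−T(19): -5≡21 → V
J(9)−M(12): -3≡23 → X
F(5)−T(19): -14≡12 → M
A(0)−M(12): -12≡14 → O

BVXMO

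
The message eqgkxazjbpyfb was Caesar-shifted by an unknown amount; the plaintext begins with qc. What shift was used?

From the crib: e(4)−q(16)=-12≡14, so the shift is 14.

14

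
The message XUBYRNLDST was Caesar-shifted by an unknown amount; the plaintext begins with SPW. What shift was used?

5

From the crib: X(23)−S(18)=5, so the shift is 5.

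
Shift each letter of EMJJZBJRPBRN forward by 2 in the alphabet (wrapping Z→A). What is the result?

E(4): 4+2=6 → G
M(12): 12+2=14 → O
J(9): 9+2=11 → L
J(9): 9+2=11 → L
Z(25): 25+2=27≡1 → B
B(1): 1+2=3 → D
J(9): 9+2=11 → L
R(17): 17+2=19 → T
P(15): 15+2=17 → R
B(1): 1+2=3 → D
R(17): 17+2=19 → T
N(13): 13+2=15 → P

GOLLBDLTRDTP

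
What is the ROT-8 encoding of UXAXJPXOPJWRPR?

CFIFRXFWXREZXZ

U(20): 20+8=28≡2 → C
X(23): 23+8=31≡5 → F
A(0): 0+8=8 → I
X(23): 23+8=31≡5 → F
J(9): 9+8=17 → R
P(15): 15+8=23 → X
X(23): 23+8=31≡5 → F
O(14): 14+8=22 → W
P(15): 15+8=23 → X
J(9): 9+8=17 → R
W(22): 22+8=30≡4 → E
R(17): 17+8=25 → Z
P(15): 15+8=23 → X
R(17): 17+8=25 → Z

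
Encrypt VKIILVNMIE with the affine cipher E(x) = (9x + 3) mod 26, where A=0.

V(21): 9·21+3=192≡10 → K
K(10): 9·10+3=93≡15 → P
I(8): 9·8+3=75≡23 → X
I(8): 9·8+3=75≡23 → X
L(11): 9·11+3=102≡24 → Y
V(21): 9·21+3=192≡10 → K
N(13): 9·13+3=120≡16 → Q
M(12): 9·12+3=111≡7 → H
I(8): 9·8+3=75≡23 → X
E(4): 9·4+3=39≡13 → N

KPXXYKQHXN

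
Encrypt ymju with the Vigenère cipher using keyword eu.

Repeat the key across the message: eueu
y(24)+e(4): 28≡2 → c
m(12)+u(20): 32≡6 → g
j(9)+e(4): 13 → n
u(20)+u(20): 40≡14 → o

cgno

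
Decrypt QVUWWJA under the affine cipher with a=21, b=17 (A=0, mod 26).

VUPZZMT

The inverse of 21 mod 26 is 5, since 21·5=105≡1. Apply D(y)=5·(y−17) mod 26:
Q(16): 5·(16−17)=-5≡21 → V
V(21): 5·(21−17)=20 → U
U(20): 5·(20−17)=15 → P
W(22): 5·(22−17)=25 → Z
W(22): 5·(22−17)=25 → Z
J(9): 5·(9−17)=-40≡12 → M
A(0): 5·(0−17)=-85≡19 → T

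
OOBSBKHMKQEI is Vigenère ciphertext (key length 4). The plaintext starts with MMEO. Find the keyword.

Subtract each crib letter from the matching ciphertext letter (mod 26):
O(14)−M(12)=2 → C
O(14)−M(12)=2 → C
B(1)−E(4)=-3≡23 → X
S(18)−O(14)=4 → E

CCXE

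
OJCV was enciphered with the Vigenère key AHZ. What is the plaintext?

Repeat the key across the ciphertext: AHZA
O(14)−A(0): 14 → O
J(9)−H(7): 2 → C
C(2)−Z(25): -23≡3 → D
V(21)−A(0): 21 → V

OCDV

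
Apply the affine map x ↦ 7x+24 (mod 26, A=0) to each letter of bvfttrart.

b(1): 7·1+24=31≡5 → f
v(21): 7·21+24=171≡15 → p
f(5): 7·5+24=59≡7 → h
t(19): 7·19+24=157≡1 → b
t(19): 7·19+24=157≡1 → b
r(17): 7·17+24=143≡13 → n
a(0): 7·0+24=24 → y
r(17): 7·17+24=143≡13 → n
t(19): 7·19+24=157≡1 → b

fphbbnynb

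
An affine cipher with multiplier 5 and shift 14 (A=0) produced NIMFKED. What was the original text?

The inverse of 5 mod 26 is 21, since 5·21=105≡1. Apply D(y)=21·(y−14) mod 26:
N(13): 21·(13−14)=-21≡5 → F
I(8): 21·(8−14)=-126≡4 → E
M(12): 21·(12−14)=-42≡10 → K
F(5): 21·(5−14)=-189≡19 → T
K(10): 21·(10−14)=-84≡20 → U
E(4): 21·(4−14)=-210≡24 → Y
D(3): 21·(3−14)=-231≡3 → D

FEKTUYD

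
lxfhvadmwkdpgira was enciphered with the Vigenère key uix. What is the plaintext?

rpinndjezqvsmaug

Repeat the key across the ciphertext: uixuixuixuixuixu
l(11)−u(20): -9≡17 → r
x(23)−i(8): 15 → p
f(5)−x(23): -18≡8 → i
h(7)−u(20): -13≡13 → n
v(21)−i(8): 13 → n
a(0)−x(23): -23≡3 → d
d(3)−u(20): -17≡9 → j
m(12)−i(8): 4 → e
w(22)−x(23): -1≡25 → z
k(10)−u(20): -10≡16 → q
d(3)−i(8): -5≡21 → v
p(15)−x(23): -8≡18 → s
g(6)−u(20): -14≡12 → m
i(8)−i(8): 0 → a
r(17)−x(23): -6≡20 → u
a(0)−u(20): -20≡6 → g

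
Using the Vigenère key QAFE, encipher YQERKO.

OQJVAO

Repeat the key across the message: QAFEQA
Y(24)+Q(16): 40≡14 → O
Q(16)+A(0): 16 → Q
E(4)+F(5): 9 → J
R(17)+E(4): 21 → V
K(10)+Q(16): 26≡0 → A
O(14)+A(0): 14 → O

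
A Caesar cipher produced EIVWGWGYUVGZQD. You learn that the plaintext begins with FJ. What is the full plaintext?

From the crib: E(4)−F(5)=-1≡25, so the shift is 25.
Subtract 25 from each ciphertext letter:
E(4): 4−25=-21≡5 → F
I(8): 8−25=-17≡9 → J
V(21): 21−25=-4≡22 → W
W(22): 22−25=-3≡23 → X
G(6): 6−25=-19≡7 → H
W(22): 22−25=-3≡23 → X
G(6): 6−25=-19≡7 → H
Y(24): 24−25=-1≡25 → Z
U(20): 20−25=-5≡21 → V
V(21): 21−25=-4≡22 → W
G(6): 6−25=-19≡7 → H
Z(25): 25−25=0 → A
Q(16): 16−25=-9≡17 → R
D(3): 3−25=-22≡4 → E

FJWXHXHZVWHARE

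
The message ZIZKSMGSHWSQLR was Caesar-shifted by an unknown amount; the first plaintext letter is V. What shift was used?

4

From the crib: Z(25)−V(21)=4, so the shift is 4.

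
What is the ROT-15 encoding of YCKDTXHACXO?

Y(24): 24+15=39≡13 → N
C(2): 2+15=17 → R
K(10): 10+15=25 → Z
D(3): 3+15=18 → S
T(19): 19+15=34≡8 → I
X(23): 23+15=38≡12 → M
H(7): 7+15=22 → W
A(0): 0+15=15 → P
C(2): 2+15=17 → R
X(23): 23+15=38≡12 → M
O(14): 14+15=29≡3 → D

NRZSIMWPRMD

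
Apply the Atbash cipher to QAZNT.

Q(16) → J(9)
A(0) → Z(25)
Z(25) → A(0)
N(13) → M(12)
T(19) → G(6)

JZAMG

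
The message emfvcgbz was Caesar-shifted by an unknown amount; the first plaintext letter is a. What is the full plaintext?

From the crib: e(4)−a(0)=4, so the shift is 4.
Subtract 4 from each ciphertext letter:
e(4): 4−4=0 → a
m(12): 12−4=8 → i
f(5): 5−4=1 → b
v(21): 21−4=17 → r
c(2): 2−4=-2≡24 → y
g(6): 6−4=2 → c
b(1): 1−4=-3≡23 → x
z(25): 25−4=21 → v

aibrycxv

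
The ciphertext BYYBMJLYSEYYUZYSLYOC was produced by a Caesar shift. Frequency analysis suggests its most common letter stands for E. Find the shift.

20

The most frequent ciphertext letter is Y (appears 7 times).
Y is position 24; E is position 4.
Shift = 20.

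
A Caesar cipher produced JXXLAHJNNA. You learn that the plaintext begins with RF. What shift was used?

18

From the crib: J(9)−R(17)=-8≡18, so the shift is 18.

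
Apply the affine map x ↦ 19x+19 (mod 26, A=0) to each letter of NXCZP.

N(13): 19·13+19=266≡6 → G
X(23): 19·23+19=456≡14 → O
C(2): 19·2+19=57≡5 → F
Z(25): 19·25+19=494≡0 → A
P(15): 19·15+19=304≡18 → S

GOFAS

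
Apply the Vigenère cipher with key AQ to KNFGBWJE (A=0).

KDFWBMJU

Repeat the key across the message: AQAQAQAQ
K(10)+A(0): 10 → K
N(13)+Q(16): 29≡3 → D
F(5)+A(0): 5 → F
G(6)+Q(16): 22 → W
B(1)+A(0): 1 → B
W(22)+Q(16): 38≡12 → M
J(9)+A(0): 9 → J
E(4)+Q(16): 20 → U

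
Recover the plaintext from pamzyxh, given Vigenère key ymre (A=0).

rovvalq

Repeat the key across the ciphertext: ymreymr
p(15)−y(24): -9≡17 → r
a(0)−m(12): -12≡14 → o
m(12)−r(17): -5≡21 → v
z(25)−e(4): 21 → v
y(24)−y(24): 0 → a
x(23)−m(12): 11 → l
h(7)−r(17): -10≡16 → q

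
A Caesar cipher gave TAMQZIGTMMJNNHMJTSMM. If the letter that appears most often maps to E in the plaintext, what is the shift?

8

The most frequent ciphertext letter is M (appears 6 times).
M is position 12; E is position 4.
Shift = 8.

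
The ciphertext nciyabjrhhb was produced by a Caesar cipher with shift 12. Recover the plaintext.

bqwmopxfvvp

n(13): 13−12=1 → b
c(2): 2−12=-10≡16 → q
i(8): 8−12=-4≡22 → w
y(24): 24−12=12 → m
a(0): 0−12=-12≡14 → o
b(1): 1−12=-11≡15 → p
j(9): 9−12=-3≡23 → x
r(17): 17−12=5 → f
h(7): 7−12=-5≡21 → v
h(7): 7−12=-5≡21 → v
b(1): 1−12=-11≡15 → p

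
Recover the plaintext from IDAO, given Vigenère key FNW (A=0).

DQEJ

Repeat the key across the ciphertext: FNWF
I(8)−F(5): 3 → D
D(3)−N(13): -10≡16 → Q
A(0)−W(22): -22≡4 → E
O(14)−F(5): 9 → J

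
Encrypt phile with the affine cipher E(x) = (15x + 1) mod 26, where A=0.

scrkj

p(15): 15·15+1=226≡18 → s
h(7): 15·7+1=106≡2 → c
i(8): 15·8+1=121≡17 → r
l(11): 15·11+1=166≡10 → k
e(4): 15·4+1=61≡9 → j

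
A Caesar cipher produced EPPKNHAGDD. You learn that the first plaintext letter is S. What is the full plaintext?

From the crib: E(4)−S(18)=-14≡12, so the shift is 12.
Subtract 12 from each ciphertext letter:
E(4): 4−12=-8≡18 → S
P(15): 15−12=3 → D
P(15): 15−12=3 → D
K(10): 10−12=-2≡24 → Y
N(13): 13−12=1 → B
H(7): 7−12=-5≡21 → V
A(0): 0−12=-12≡14 → O
G(6): 6−12=-6≡20 → U
D(3): 3−12=-9≡17 → R
D(3): 3−12=-9≡17 → R

SDDYBVOURR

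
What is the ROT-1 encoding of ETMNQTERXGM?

E(4): 4+1=5 → F
T(19): 19+1=20 → U
M(12): 12+1=13 → N
N(13): 13+1=14 → O
Q(16): 16+1=17 → R
T(19): 19+1=20 → U
E(4): 4+1=5 → F
R(17): 17+1=18 → S
X(23): 23+1=24 → Y
G(6): 6+1=7 → H
M(12): 12+1=13 → N

FUNORUFSYHN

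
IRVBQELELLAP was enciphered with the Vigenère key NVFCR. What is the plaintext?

VWQZZRQZJUNU

Repeat the key across the ciphertext: NVFCRNVFCRNV
I(8)−N(13): -5≡21 → V
R(17)−V(21): -4≡22 → W
V(21)−F(5): 16 → Q
B(1)−C(2): -1≡25 → Z
Q(16)−R(17): -1≡25 → Z
E(4)−N(13): -9≡17 → R
L(11)−V(21): -10≡16 → Q
E(4)−F(5): -1≡25 → Z
L(11)−C(2): 9 → J
L(11)−R(17): -6≡20 → U
A(0)−N(13): -13≡13 → N
P(15)−V(21): -6≡20 → U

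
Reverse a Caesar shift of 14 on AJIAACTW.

MVUMMOFI

A(0): 0−14=-14≡12 → M
J(9): 9−14=-5≡21 → V
I(8): 8−14=-6≡20 → U
A(0): 0−14=-14≡12 → M
A(0): 0−14=-14≡12 → M
C(2): 2−14=-12≡14 → O
T(19): 19−14=5 → F
W(22): 22−14=8 → I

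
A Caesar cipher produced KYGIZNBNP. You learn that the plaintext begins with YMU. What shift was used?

From the crib: K(10)−Y(24)=-14≡12, so the shift is 12.

12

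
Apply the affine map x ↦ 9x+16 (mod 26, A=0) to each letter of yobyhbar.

y(24): 9·24+16=232≡24 → y
o(14): 9·14+16=142≡12 → m
b(1): 9·1+16=25 → z
y(24): 9·24+16=232≡24 → y
h(7): 9·7+16=79≡1 → b
b(1): 9·1+16=25 → z
a(0): 9·0+16=16 → q
r(17): 9·17+16=169≡13 → n

ymzybzqn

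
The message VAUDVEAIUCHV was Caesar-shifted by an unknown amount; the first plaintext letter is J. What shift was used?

12

From the crib: V(21)−J(9)=12, so the shift is 12.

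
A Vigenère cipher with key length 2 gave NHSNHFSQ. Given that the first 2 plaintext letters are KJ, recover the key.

Subtract each crib letter from the matching ciphertext letter (mod 26):
N(13)−K(10)=3 → D
H(7)−J(9)=-2≡24 → Y

DY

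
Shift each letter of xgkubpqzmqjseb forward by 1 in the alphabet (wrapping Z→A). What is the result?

yhlvcqranrktfc

x(23): 23+1=24 → y
g(6): 6+1=7 → h
k(10): 10+1=11 → l
u(20): 20+1=21 → v
b(1): 1+1=2 → c
p(15): 15+1=16 → q
q(16): 16+1=17 → r
z(25): 25+1=26≡0 → a
m(12): 12+1=13 → n
q(16): 16+1=17 → r
j(9): 9+1=10 → k
s(18): 18+1=19 → t
e(4): 4+1=5 → f
b(1): 1+1=2 → c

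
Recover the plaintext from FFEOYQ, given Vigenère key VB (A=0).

Repeat the key across the ciphertext: VBVBVB
F(5)−V(21): -16≡10 → K
F(5)−B(1): 4 → E
E(4)−V(21): -17≡9 → J
O(14)−B(1): 13 → N
Y(24)−V(21): 3 → D
Q(16)−B(1): 15 → P

KEJNDP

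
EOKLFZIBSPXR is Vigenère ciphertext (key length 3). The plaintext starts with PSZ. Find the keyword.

PWL

Subtract each crib letter from the matching ciphertext letter (mod 26):
E(4)−P(15)=-11≡15 → P
O(14)−S(18)=-4≡22 → W
K(10)−Z(25)=-15≡11 → L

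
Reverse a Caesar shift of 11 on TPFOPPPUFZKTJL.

T(19): 19−11=8 → I
P(15): 15−11=4 → E
F(5): 5−11=-6≡20 → U
O(14): 14−11=3 → D
P(15): 15−11=4 → E
P(15): 15−11=4 → E
P(15): 15−11=4 → E
U(20): 20−11=9 → J
F(5): 5−11=-6≡20 → U
Z(25): 25−11=14 → O
K(10): 10−11=-1≡25 → Z
T(19): 19−11=8 → I
J(9): 9−11=-2≡24 → Y
L(11): 11−11=0 → A

IEUDEEEJUOZIYA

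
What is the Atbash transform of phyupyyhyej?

ksbfkbbsbvq

p(15) → k(10)
h(7) → s(18)
y(24) → b(1)
u(20) → f(5)
p(15) → k(10)
y(24) → b(1)
y(24) → b(1)
h(7) → s(18)
y(24) → b(1)
e(4) → v(21)
j(9) → q(16)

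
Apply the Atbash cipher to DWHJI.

D(3) → W(22)
W(22) → D(3)
H(7) → S(18)
J(9) → Q(16)
I(8) → R(17)

WDSQR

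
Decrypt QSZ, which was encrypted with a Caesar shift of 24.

Q(16): 16−24=-8≡18 → S
S(18): 18−24=-6≡20 → U
Z(25): 25−24=1 → B

SUB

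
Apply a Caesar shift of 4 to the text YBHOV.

Y(24): 24+4=28≡2 → C
B(1): 1+4=5 → F
H(7): 7+4=11 → L
O(14): 14+4=18 → S
V(21): 21+4=25 → Z

CFLSZ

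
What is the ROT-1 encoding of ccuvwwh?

c(2): 2+1=3 → d
c(2): 2+1=3 → d
u(20): 20+1=21 → v
v(21): 21+1=22 → w
w(22): 22+1=23 → x
w(22): 22+1=23 → x
h(7): 7+1=8 → i

ddvwxxi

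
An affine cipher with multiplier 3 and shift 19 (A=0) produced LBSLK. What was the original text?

GURGX

The inverse of 3 mod 26 is 9, since 3·9=27≡1. Apply D(y)=9·(y−19) mod 26:
L(11): 9·(11−19)=-72≡6 → G
B(1): 9·(1−19)=-162≡20 → U
S(18): 9·(18−19)=-9≡17 → R
L(11): 9·(11−19)=-72≡6 → G
K(10): 9·(10−19)=-81≡23 → X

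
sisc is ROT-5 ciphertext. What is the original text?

s(18): 18−5=13 → n
i(8): 8−5=3 → d
s(18): 18−5=13 → n
c(2): 2−5=-3≡23 → x

ndnx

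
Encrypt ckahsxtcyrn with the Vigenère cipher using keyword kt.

Repeat the key across the message: ktktktktktk
c(2)+k(10): 12 → m
k(10)+t(19): 29≡3 → d
a(0)+k(10): 10 → k
h(7)+t(19): 26≡0 → a
s(18)+k(10): 28≡2 → c
x(23)+t(19): 42≡16 → q
t(19)+k(10): 29≡3 → d
c(2)+t(19): 21 → v
y(24)+k(10): 34≡8 → i
r(17)+t(19): 36≡10 → k
n(13)+k(10): 23 → x

mdkacqdvikx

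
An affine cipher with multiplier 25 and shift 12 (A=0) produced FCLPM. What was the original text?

The inverse of 25 mod 26 is 25, since 25·25=625≡1. Apply D(y)=25·(y−12) mod 26:
F(5): 25·(5−12)=-175≡7 → H
C(2): 25·(2−12)=-250≡10 → K
L(11): 25·(11−12)=-25≡1 → B
P(15): 25·(15−12)=75≡23 → X
M(12): 25·(12−12)=0 → A

HKBXA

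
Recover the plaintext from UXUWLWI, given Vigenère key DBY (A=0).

Repeat the key across the ciphertext: DBYDBYD
U(20)−D(3): 17 → R
X(23)−B(1): 22 → W
U(20)−Y(24): -4≡22 → W
W(22)−D(3): 19 → T
L(11)−B(1): 10 → K
W(22)−Y(24): -2≡24 → Y
I(8)−D(3): 5 → F

RWWTKYF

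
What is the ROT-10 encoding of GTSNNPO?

QDCXXZY

G(6): 6+10=16 → Q
T(19): 19+10=29≡3 → D
S(18): 18+10=28≡2 → C
N(13): 13+10=23 → X
N(13): 13+10=23 → X
P(15): 15+10=25 → Z
O(14): 14+10=24 → Y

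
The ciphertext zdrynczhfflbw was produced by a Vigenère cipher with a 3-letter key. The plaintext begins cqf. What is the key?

Subtract each crib letter from the matching ciphertext letter (mod 26):
z(25)−c(2)=23 → x
d(3)−q(16)=-13≡13 → n
r(17)−f(5)=12 → m

xnm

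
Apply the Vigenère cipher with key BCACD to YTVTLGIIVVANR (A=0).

Repeat the key across the message: BCACDBCACDBCA
Y(24)+B(1): 25 → Z
T(19)+C(2): 21 → V
V(21)+A(0): 21 → V
T(19)+C(2): 21 → V
L(11)+D(3): 14 → O
G(6)+B(1): 7 → H
I(8)+C(2): 10 → K
I(8)+A(0): 8 → I
V(21)+C(2): 23 → X
V(21)+D(3): 24 → Y
A(0)+B(1): 1 → B
N(13)+C(2): 15 → P
R(17)+A(0): 17 → R

ZVVVOHKIXYBPR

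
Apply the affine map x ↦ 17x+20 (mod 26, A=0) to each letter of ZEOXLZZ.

DKYVZDD

Z(25): 17·25+20=445≡3 → D
E(4): 17·4+20=88≡10 → K
O(14): 17·14+20=258≡24 → Y
X(23): 17·23+20=411≡21 → V
L(11): 17·11+20=207≡25 → Z
Z(25): 17·25+20=445≡3 → D
Z(25): 17·25+20=445≡3 → D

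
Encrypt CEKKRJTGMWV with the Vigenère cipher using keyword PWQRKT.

RAABBCICCNF

Repeat the key across the message: PWQRKTPWQRK
C(2)+P(15): 17 → R
E(4)+W(22): 26≡0 → A
K(10)+Q(16): 26≡0 → A
K(10)+R(17): 27≡1 → B
R(17)+K(10): 27≡1 → B
J(9)+T(19): 28≡2 → C
T(19)+P(15): 34≡8 → I
G(6)+W(22): 28≡2 → C
M(12)+Q(16): 28≡2 → C
W(22)+R(17): 39≡13 → N
V(21)+K(10): 31≡5 → F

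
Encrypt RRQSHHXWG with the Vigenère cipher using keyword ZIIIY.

Repeat the key across the message: ZIIIYZIII
R(17)+Z(25): 42≡16 → Q
R(17)+I(8): 25 → Z
Q(16)+I(8): 24 → Y
S(18)+I(8): 26≡0 → A
H(7)+Y(24): 31≡5 → F
H(7)+Z(25): 32≡6 → G
X(23)+I(8): 31≡5 → F
W(22)+I(8): 30≡4 → E
G(6)+I(8): 14 → O

QZYAFGFEO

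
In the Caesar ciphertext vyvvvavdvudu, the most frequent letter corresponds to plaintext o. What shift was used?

The most frequent ciphertext letter is v (appears 6 times).
v is position 21; o is position 14.
Shift = 7.

7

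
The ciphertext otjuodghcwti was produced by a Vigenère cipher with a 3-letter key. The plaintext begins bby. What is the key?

Subtract each crib letter from the matching ciphertext letter (mod 26):
o(14)−b(1)=13 → n
t(19)−b(1)=18 → s
j(9)−y(24)=-15≡11 → l

nsl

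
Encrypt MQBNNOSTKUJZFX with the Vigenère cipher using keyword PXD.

Repeat the key across the message: PXDPXDPXDPXDPX
M(12)+P(15): 27≡1 → B
Q(16)+X(23): 39≡13 → N
B(1)+D(3): 4 → E
N(13)+P(15): 28≡2 → C
N(13)+X(23): 36≡10 → K
O(14)+D(3): 17 → R
S(18)+P(15): 33≡7 → H
T(19)+X(23): 42≡16 → Q
K(10)+D(3): 13 → N
U(20)+P(15): 35≡9 → J
J(9)+X(23): 32≡6 → G
Z(25)+D(3): 28≡2 → C
F(5)+P(15): 20 → U
X(23)+X(23): 46≡20 → U

BNECKRHQNJGCUU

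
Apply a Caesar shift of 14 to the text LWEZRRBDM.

ZKSNFFPRA

L(11): 11+14=25 → Z
W(22): 22+14=36≡10 → K
E(4): 4+14=18 → S
Z(25): 25+14=39≡13 → N
R(17): 17+14=31≡5 → F
R(17): 17+14=31≡5 → F
B(1): 1+14=15 → P
D(3): 3+14=17 → R
M(12): 12+14=26≡0 → A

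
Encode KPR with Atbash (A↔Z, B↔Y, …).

K(10) → P(15)
P(15) → K(10)
R(17) → I(8)

PKI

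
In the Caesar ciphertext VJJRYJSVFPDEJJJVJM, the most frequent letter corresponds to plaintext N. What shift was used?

22

The most frequent ciphertext letter is J (appears 7 times).
J is position 9; N is position 13.
Shift = -4≡22.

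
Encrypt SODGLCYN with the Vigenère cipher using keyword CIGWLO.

Repeat the key across the message: CIGWLOCI
S(18)+C(2): 20 → U
O(14)+I(8): 22 → W
D(3)+G(6): 9 → J
G(6)+W(22): 28≡2 → C
L(11)+L(11): 22 → W
C(2)+O(14): 16 → Q
Y(24)+C(2): 26≡0 → A
N(13)+I(8): 21 → V

UWJCWQAV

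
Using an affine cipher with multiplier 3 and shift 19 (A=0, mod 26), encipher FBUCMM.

IWBZDD

F(5): 3·5+19=34≡8 → I
B(1): 3·1+19=22 → W
U(20): 3·20+19=79≡1 → B
C(2): 3·2+19=25 → Z
M(12): 3·12+19=55≡3 → D
M(12): 3·12+19=55≡3 → D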